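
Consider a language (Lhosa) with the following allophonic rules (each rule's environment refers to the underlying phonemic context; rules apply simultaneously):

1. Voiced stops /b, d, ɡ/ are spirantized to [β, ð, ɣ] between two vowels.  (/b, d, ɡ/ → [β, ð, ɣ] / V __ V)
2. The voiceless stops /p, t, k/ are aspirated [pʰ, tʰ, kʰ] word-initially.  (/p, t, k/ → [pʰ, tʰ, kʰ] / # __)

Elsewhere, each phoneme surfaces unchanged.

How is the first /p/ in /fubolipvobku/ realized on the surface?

/p/ — between /i/ and /v/; rule 2 does not apply here → [p].

[p]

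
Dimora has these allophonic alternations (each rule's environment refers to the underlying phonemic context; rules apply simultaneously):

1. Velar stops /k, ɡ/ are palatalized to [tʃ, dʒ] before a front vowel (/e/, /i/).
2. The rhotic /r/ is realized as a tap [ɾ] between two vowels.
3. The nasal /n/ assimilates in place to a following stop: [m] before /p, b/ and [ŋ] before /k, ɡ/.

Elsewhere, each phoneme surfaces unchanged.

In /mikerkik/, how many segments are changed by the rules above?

Segments that undergo a rule: /k/ → [tʃ] (rule 1); /k/ → [tʃ] (rule 1).
All other segments surface unchanged.

2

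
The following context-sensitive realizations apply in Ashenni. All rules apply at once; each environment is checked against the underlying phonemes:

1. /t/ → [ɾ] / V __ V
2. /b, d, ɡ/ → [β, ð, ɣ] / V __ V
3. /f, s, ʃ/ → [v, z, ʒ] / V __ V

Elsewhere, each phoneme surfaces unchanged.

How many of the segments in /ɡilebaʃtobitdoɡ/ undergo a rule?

2

Segments that undergo a rule: /b/ → [β] (rule 2); /b/ → [β] (rule 2).
All other segments surface unchanged.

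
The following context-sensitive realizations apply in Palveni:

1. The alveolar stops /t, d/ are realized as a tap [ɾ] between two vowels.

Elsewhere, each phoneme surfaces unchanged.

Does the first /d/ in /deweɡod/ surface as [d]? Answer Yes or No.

/d/ (word-initial): rule 1 targets it, but not between two vowels → unchanged [d].
The actual realization is [d], which matches [d].

Yes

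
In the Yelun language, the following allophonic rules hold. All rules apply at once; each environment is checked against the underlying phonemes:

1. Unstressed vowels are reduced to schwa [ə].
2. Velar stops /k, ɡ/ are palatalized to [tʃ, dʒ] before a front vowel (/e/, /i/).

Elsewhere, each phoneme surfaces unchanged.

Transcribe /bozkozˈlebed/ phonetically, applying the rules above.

/b/ — not in any rule's target class → [b].
/o/ (between /b/ and /z/) occurs in an unstressed syllable → [ə] by rule 1.
/z/ — not in any rule's target class → [z].
/k/ (between /z/ and /o/) fails the environment for rule 2, so it stays [k].
/o/ (between /k/ and /z/): in an unstressed syllable, so rule 1 applies → [ə].
/z/ (between /o/ and /l/): no rule targets it → [z].
/l/ (between /z/ and /e/): no rule targets it → [l].
/e/ (between /l/ and /b/) fails the environment for rule 1, so it stays [e].
/b/ stays [b].
/e/ meets the environment for rule 1 (in an unstressed syllable) → [ə].
/d/ stays [d].

[bəzkəzˈlebəd]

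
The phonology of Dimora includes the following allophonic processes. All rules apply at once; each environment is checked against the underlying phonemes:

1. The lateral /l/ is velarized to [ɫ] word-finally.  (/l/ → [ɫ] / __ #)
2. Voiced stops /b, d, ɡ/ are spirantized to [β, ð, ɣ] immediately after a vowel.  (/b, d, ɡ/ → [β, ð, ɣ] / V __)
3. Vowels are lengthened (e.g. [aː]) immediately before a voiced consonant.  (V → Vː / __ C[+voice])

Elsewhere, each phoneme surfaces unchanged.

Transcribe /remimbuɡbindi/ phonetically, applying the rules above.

[reːmiːmbuːɣbiːndi]

/r/ stays [r].
/e/ (between /r/ and /m/): before a voiced consonant, so rule 3 applies → [eː].
/m/ (between /e/ and /i/) is unaffected → [m].
/i/ (between /m/ and /m/) occurs before a voiced consonant → [iː] by rule 3.
/m/ (between /i/ and /b/): no rule targets it → [m].
/b/ (between /m/ and /u/): rule 2 targets it, but not immediately after a vowel → unchanged [b].
Rule 3 applies to /u/ (between /b/ and /ɡ/: before a voiced consonant) → [uː].
/ɡ/ (between /u/ and /b/) occurs immediately after a vowel → [ɣ] by rule 2.
/b/ (between /ɡ/ and /i/) is in the target of rule 2 but the environment (immediately after a vowel) is not met → [b].
/i/ meets the environment for rule 3 (before a voiced consonant) → [iː].
/n/ — not in any rule's target class → [n].
/d/ (between /n/ and /i/) fails the environment for rule 2, so it stays [d].
/i/ — word-final; rule 3 does not apply here → [i].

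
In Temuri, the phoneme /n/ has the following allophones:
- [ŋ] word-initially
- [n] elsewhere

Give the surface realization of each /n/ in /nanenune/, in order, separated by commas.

Occurrence 1 (position 1): word-initially → [ŋ].
Occurrence 2 (position 3): no conditioning environment matches → elsewhere allophone [n].
Occurrence 3 (position 5): no conditioning environment matches → elsewhere allophone [n].
Occurrence 4 (position 7): no conditioning environment matches → elsewhere allophone [n].

[ŋ], [n], [n], [n]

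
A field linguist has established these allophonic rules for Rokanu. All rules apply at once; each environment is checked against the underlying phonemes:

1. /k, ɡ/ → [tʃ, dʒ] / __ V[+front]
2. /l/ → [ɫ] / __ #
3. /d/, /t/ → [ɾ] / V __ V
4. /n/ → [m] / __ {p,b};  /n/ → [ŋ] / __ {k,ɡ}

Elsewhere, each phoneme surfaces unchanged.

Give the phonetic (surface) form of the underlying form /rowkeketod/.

[rowtʃetʃeɾod]

/r/ — not in any rule's target class → [r].
/o/ stays [o].
/w/ (between /o/ and /k/) is unaffected → [w].
/k/ (between /w/ and /e/) occurs before a front vowel → [tʃ] by rule 1.
/e/ (between /k/ and /k/) is unaffected → [e].
Rule 1 applies to /k/ (between /e/ and /e/: before a front vowel) → [tʃ].
/e/ — not in any rule's target class → [e].
/t/ (between /e/ and /o/) occurs between two vowels → [ɾ] by rule 3.
/o/ — not in any rule's target class → [o].
/d/ — word-final; rule 3 does not apply here → [d].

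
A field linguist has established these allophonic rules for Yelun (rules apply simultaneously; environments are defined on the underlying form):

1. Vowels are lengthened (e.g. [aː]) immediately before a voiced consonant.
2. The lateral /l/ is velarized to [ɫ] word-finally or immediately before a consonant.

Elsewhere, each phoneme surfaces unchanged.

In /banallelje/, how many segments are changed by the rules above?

Segments that undergo a rule: /a/ → [aː] (rule 1); /a/ → [aː] (rule 1); /l/ → [ɫ] (rule 2); /e/ → [eː] (rule 1); /l/ → [ɫ] (rule 2).
All other segments surface unchanged.

5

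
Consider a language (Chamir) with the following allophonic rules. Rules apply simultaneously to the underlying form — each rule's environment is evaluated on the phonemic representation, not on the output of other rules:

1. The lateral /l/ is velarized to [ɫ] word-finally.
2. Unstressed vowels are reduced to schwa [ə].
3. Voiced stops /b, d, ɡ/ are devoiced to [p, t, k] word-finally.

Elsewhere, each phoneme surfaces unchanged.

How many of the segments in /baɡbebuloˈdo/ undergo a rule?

Segments that undergo a rule: /a/ → [ə] (rule 2); /e/ → [ə] (rule 2); /u/ → [ə] (rule 2); /o/ → [ə] (rule 2).
All other segments surface unchanged.

4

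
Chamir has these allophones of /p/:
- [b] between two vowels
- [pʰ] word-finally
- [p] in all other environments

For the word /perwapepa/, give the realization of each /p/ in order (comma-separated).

[p], [b], [b]

Occurrence 1 (position 1): no conditioning environment matches → elsewhere allophone [p].
Occurrence 2 (position 6): between two vowels → [b].
Occurrence 3 (position 8): between two vowels → [b].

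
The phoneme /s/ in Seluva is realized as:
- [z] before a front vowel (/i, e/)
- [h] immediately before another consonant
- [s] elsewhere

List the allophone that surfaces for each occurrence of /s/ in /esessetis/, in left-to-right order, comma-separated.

Occurrence 1 (position 2): before a front vowel (/i, e/) → [z].
Occurrence 2 (position 4): immediately before another consonant → [h].
Occurrence 3 (position 5): before a front vowel (/i, e/) → [z].
Occurrence 4 (position 9): no conditioning environment matches → elsewhere allophone [s].

[z], [h], [z], [s]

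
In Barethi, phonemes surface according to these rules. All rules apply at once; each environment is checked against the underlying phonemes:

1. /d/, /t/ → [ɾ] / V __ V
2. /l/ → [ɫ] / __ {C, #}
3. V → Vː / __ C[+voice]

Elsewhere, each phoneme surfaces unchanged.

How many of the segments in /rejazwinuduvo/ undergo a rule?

Segments that undergo a rule: /e/ → [eː] (rule 3); /a/ → [aː] (rule 3); /i/ → [iː] (rule 3); /u/ → [uː] (rule 3); /d/ → [ɾ] (rule 1); /u/ → [uː] (rule 3).
All other segments surface unchanged.

6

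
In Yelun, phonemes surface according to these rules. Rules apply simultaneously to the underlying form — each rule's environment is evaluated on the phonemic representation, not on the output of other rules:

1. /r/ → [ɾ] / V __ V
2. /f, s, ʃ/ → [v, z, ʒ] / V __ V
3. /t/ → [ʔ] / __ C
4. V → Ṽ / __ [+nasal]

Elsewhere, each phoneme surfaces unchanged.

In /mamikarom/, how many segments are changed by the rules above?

Segments that undergo a rule: /a/ → [ã] (rule 4); /r/ → [ɾ] (rule 1); /o/ → [õ] (rule 4).
All other segments surface unchanged.

3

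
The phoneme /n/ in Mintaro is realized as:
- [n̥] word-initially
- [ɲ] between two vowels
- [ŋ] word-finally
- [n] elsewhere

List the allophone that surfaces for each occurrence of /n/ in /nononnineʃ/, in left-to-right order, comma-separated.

[n̥], [ɲ], [n], [n], [ɲ]

Occurrence 1 (position 1): word-initially → [n̥].
Occurrence 2 (position 3): between two vowels → [ɲ].
Occurrence 3 (position 5): no conditioning environment matches → elsewhere allophone [n].
Occurrence 4 (position 6): no conditioning environment matches → elsewhere allophone [n].
Occurrence 5 (position 8): between two vowels → [ɲ].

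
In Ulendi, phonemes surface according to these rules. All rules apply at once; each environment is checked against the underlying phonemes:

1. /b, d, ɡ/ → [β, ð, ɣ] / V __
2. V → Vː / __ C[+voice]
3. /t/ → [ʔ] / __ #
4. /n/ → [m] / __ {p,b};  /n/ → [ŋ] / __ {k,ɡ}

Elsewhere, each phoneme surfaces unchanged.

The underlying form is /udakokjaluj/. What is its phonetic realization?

/u/ — word-initial, before a voiced consonant — surfaces as [uː] (rule 2).
/d/ (between /u/ and /a/) occurs immediately after a vowel → [ð] by rule 1.
/a/ (between /d/ and /k/): rule 2 targets it, but not before a voiced consonant → unchanged [a].
/k/ (between /a/ and /o/): no rule targets it → [k].
/o/ — between /k/ and /k/; rule 2 does not apply here → [o].
/k/ (between /o/ and /j/) is unaffected → [k].
/j/ stays [j].
/a/ meets the environment for rule 2 (before a voiced consonant) → [aː].
/l/ (between /a/ and /u/) is unaffected → [l].
/u/ — between /l/ and /j/, before a voiced consonant — surfaces as [uː] (rule 2).
/j/ (word-final) is unaffected → [j].

[uːðakokjaːluːj]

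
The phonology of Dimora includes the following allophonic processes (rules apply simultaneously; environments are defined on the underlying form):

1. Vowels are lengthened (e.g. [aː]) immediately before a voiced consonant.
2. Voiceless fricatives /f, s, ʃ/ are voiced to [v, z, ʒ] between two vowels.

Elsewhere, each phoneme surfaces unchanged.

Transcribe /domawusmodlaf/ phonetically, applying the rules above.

[doːmaːwusmoːdlaf]

/d/ stays [d].
/o/ meets the environment for rule 1 (before a voiced consonant) → [oː].
/m/ (between /o/ and /a/) is unaffected → [m].
/a/ (between /m/ and /w/): before a voiced consonant, so rule 1 applies → [aː].
/w/ stays [w].
/u/ (between /w/ and /s/) is in the target of rule 1 but the environment (before a voiced consonant) is not met → [u].
/s/ (between /u/ and /m/) is in the target of rule 2 but the environment (between two vowels) is not met → [s].
/m/ stays [m].
/o/ meets the environment for rule 1 (before a voiced consonant) → [oː].
/d/ (between /o/ and /l/) is unaffected → [d].
/l/ — not in any rule's target class → [l].
/a/ — between /l/ and /f/; rule 1 does not apply here → [a].
/f/ (word-final): rule 2 targets it, but not between two vowels → unchanged [f].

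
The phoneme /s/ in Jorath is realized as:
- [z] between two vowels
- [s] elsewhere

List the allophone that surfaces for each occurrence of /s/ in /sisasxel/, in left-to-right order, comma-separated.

[s], [z], [s]

Occurrence 1 (position 1): no conditioning environment matches → elsewhere allophone [s].
Occurrence 2 (position 3): between two vowels → [z].
Occurrence 3 (position 5): no conditioning environment matches → elsewhere allophone [s].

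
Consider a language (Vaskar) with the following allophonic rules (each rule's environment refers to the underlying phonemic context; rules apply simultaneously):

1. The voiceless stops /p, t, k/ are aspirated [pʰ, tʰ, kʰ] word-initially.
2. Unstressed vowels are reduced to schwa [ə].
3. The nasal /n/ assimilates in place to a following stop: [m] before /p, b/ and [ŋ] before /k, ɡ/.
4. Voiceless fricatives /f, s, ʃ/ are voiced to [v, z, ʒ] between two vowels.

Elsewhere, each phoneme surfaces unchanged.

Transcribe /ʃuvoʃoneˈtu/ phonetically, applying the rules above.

[ʃəvəʒənəˈtu]

/ʃ/ — word-initial; rule 4 does not apply here → [ʃ].
Rule 2 applies to /u/ (between /ʃ/ and /v/: in an unstressed syllable) → [ə].
Rule 2 applies to /o/ (between /v/ and /ʃ/: in an unstressed syllable) → [ə].
/ʃ/ meets the environment for rule 4 (between two vowels) → [ʒ].
/o/ (between /ʃ/ and /n/): in an unstressed syllable, so rule 2 applies → [ə].
/n/ — between /o/ and /e/; rule 3 does not apply here → [n].
Rule 2 applies to /e/ (between /n/ and /t/: in an unstressed syllable) → [ə].
/t/ (between /e/ and /u/) is in the target of rule 1 but the environment (word-initially) is not met → [t].
/u/ — word-final; rule 2 does not apply here → [u].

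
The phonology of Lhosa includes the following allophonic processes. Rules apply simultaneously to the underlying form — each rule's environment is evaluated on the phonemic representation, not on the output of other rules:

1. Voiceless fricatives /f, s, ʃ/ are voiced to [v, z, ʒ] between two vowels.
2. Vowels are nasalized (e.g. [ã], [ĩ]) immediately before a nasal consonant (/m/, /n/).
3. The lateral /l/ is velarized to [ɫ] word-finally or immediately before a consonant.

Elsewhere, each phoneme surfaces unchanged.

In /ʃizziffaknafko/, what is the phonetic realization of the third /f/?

[f]

/f/ (between /a/ and /k/) fails the environment for rule 1, so it stays [f].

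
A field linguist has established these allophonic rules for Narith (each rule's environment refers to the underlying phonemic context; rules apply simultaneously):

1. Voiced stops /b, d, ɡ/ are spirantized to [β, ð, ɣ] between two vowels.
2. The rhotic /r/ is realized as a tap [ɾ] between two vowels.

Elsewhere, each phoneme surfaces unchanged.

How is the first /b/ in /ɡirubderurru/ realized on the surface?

/b/ (between /u/ and /d/) is in the target of rule 1 but the environment (between two vowels) is not met → [b].

[b]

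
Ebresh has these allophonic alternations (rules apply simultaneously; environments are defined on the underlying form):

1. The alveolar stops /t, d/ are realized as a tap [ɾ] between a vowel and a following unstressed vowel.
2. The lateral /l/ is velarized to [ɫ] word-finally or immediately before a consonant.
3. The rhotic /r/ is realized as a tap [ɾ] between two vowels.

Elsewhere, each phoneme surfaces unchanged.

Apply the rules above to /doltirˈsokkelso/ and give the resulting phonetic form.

/d/ — word-initial; rule 1 does not apply here → [d].
/l/ (between /o/ and /t/): word-finally or immediately before a consonant, so rule 2 applies → [ɫ].
/t/ (between /l/ and /i/) is in the target of rule 1 but the environment (between a vowel and a following unstressed vowel) is not met → [t].
/r/ — between /i/ and /s/; rule 3 does not apply here → [r].
/l/ — between /e/ and /s/, word-finally or immediately before a consonant — surfaces as [ɫ] (rule 2).

[doɫtirˈsokkeɫso]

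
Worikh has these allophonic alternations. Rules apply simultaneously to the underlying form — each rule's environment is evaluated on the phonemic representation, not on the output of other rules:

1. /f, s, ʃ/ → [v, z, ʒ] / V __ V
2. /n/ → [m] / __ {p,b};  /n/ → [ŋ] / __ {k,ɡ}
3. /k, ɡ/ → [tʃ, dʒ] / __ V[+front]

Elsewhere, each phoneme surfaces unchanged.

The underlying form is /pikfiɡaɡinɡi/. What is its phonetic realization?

/p/ (word-initial): no rule targets it → [p].
/i/ — not in any rule's target class → [i].
/k/ — between /i/ and /f/; rule 3 does not apply here → [k].
/f/ — between /k/ and /i/; rule 1 does not apply here → [f].
/i/ (between /f/ and /ɡ/): no rule targets it → [i].
/ɡ/ — between /i/ and /a/; rule 3 does not apply here → [ɡ].
/a/ (between /ɡ/ and /ɡ/): no rule targets it → [a].
/ɡ/ meets the environment for rule 3 (before a front vowel) → [dʒ].
/i/ (between /ɡ/ and /n/): no rule targets it → [i].
/n/ meets the environment for rule 2 (before a labial or velar stop) → [ŋ].
/ɡ/ meets the environment for rule 3 (before a front vowel) → [dʒ].
/i/ stays [i].

[pikfiɡadʒiŋdʒi]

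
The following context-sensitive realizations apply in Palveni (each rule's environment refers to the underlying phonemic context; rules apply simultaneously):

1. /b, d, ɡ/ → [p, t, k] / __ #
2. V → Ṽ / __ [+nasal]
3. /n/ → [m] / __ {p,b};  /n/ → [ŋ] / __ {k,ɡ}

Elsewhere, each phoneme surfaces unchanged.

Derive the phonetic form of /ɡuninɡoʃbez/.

[ɡũnĩŋɡoʃbez]

/ɡ/ (word-initial) is in the target of rule 1 but the environment (word-finally) is not met → [ɡ].
Rule 2 applies to /u/ (between /ɡ/ and /n/: before a nasal consonant) → [ũ].
/n/ (between /u/ and /i/) is in the target of rule 3 but the environment (before a labial or velar stop) is not met → [n].
Rule 2 applies to /i/ (between /n/ and /n/: before a nasal consonant) → [ĩ].
/n/ (between /i/ and /ɡ/) occurs before a labial or velar stop → [ŋ] by rule 3.
/ɡ/ (between /n/ and /o/) fails the environment for rule 1, so it stays [ɡ].
/o/ (between /ɡ/ and /ʃ/) fails the environment for rule 2, so it stays [o].
/b/ (between /ʃ/ and /e/): rule 1 targets it, but not word-finally → unchanged [b].
/e/ — between /b/ and /z/; rule 2 does not apply here → [e].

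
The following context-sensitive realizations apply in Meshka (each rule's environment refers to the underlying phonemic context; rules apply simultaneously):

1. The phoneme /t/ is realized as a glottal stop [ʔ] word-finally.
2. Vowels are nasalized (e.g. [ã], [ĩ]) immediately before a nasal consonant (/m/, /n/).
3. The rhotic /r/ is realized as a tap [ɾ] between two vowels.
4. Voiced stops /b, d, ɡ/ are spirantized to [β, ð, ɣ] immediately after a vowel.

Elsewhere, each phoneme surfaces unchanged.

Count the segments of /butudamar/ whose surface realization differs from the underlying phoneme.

2

Segments that undergo a rule: /d/ → [ð] (rule 4); /a/ → [ã] (rule 2).
All other segments surface unchanged.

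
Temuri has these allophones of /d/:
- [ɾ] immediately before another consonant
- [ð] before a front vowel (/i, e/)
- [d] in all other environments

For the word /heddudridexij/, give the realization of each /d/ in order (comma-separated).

Occurrence 1 (position 3): immediately before another consonant → [ɾ].
Occurrence 2 (position 4): no conditioning environment matches → elsewhere allophone [d].
Occurrence 3 (position 6): immediately before another consonant → [ɾ].
Occurrence 4 (position 9): before a front vowel (/i, e/) → [ð].

[ɾ], [d], [ɾ], [ð]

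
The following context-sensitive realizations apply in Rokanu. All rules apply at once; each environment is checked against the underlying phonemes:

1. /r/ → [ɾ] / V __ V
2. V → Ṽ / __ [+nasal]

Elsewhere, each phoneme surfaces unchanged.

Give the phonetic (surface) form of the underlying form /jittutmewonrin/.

/i/ (between /j/ and /t/) fails the environment for rule 2, so it stays [i].
/u/ (between /t/ and /t/): rule 2 targets it, but not before a nasal consonant → unchanged [u].
/e/ (between /m/ and /w/) is in the target of rule 2 but the environment (before a nasal consonant) is not met → [e].
/o/ (between /w/ and /n/): before a nasal consonant, so rule 2 applies → [õ].
/r/ (between /n/ and /i/) fails the environment for rule 1, so it stays [r].
/i/ — between /r/ and /n/, before a nasal consonant — surfaces as [ĩ] (rule 2).

[jittutmewõnrĩn]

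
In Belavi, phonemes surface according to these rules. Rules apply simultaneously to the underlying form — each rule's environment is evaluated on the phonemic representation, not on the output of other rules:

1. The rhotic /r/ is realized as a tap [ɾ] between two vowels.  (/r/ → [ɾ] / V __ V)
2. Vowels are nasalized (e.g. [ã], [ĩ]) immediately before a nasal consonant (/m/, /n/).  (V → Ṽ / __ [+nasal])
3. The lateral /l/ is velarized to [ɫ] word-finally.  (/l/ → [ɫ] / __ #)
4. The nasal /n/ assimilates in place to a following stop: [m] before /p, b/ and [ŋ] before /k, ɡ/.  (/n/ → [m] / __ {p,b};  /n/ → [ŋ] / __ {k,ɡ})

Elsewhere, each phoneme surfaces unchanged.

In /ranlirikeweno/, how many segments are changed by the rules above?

3

Segments that undergo a rule: /a/ → [ã] (rule 2); /r/ → [ɾ] (rule 1); /e/ → [ẽ] (rule 2).
All other segments surface unchanged.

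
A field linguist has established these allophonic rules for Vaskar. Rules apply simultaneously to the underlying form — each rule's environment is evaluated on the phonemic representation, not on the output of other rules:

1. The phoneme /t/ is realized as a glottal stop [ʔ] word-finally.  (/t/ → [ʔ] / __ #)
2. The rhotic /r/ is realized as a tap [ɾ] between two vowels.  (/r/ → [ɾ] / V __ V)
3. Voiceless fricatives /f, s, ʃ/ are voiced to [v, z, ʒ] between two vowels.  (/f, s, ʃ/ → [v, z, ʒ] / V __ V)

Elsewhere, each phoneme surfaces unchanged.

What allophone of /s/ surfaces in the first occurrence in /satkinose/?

/s/ (word-initial) is in the target of rule 3 but the environment (between two vowels) is not met → [s].

[s]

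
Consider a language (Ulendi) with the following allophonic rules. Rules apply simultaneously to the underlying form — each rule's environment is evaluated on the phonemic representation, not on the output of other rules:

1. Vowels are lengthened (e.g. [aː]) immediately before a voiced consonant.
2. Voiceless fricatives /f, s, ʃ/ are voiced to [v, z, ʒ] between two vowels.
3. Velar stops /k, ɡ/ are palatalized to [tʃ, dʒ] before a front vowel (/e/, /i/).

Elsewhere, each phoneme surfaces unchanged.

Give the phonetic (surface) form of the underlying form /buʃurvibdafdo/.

[buʒuːrviːbdafdo]

/b/ — not in any rule's target class → [b].
/u/ (between /b/ and /ʃ/) is in the target of rule 1 but the environment (before a voiced consonant) is not met → [u].
/ʃ/ (between /u/ and /u/) occurs between two vowels → [ʒ] by rule 2.
/u/ (between /ʃ/ and /r/) occurs before a voiced consonant → [uː] by rule 1.
/r/ stays [r].
/v/ stays [v].
Rule 1 applies to /i/ (between /v/ and /b/: before a voiced consonant) → [iː].
/b/ (between /i/ and /d/): no rule targets it → [b].
/d/ stays [d].
/a/ (between /d/ and /f/) is in the target of rule 1 but the environment (before a voiced consonant) is not met → [a].
/f/ (between /a/ and /d/) fails the environment for rule 2, so it stays [f].
/d/ — not in any rule's target class → [d].
/o/ (word-final) fails the environment for rule 1, so it stays [o].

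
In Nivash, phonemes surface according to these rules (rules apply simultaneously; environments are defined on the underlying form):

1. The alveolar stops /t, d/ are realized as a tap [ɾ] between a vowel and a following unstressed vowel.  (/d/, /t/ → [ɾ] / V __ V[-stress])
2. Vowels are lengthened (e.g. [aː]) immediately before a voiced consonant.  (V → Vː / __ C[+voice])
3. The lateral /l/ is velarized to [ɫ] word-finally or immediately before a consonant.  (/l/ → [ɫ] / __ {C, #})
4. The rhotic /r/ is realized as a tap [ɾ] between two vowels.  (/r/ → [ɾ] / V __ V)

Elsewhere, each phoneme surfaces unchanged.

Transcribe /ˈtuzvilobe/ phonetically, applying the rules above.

[ˈtuːzviːloːbe]

/t/ (word-initial): rule 1 targets it, but not between a vowel and a following unstressed vowel → unchanged [t].
/u/ meets the environment for rule 2 (before a voiced consonant) → [uː].
/z/ (between /u/ and /v/) is unaffected → [z].
/v/ stays [v].
/i/ — between /v/ and /l/, before a voiced consonant — surfaces as [iː] (rule 2).
/l/ (between /i/ and /o/): rule 3 targets it, but not word-finally or immediately before a consonant → unchanged [l].
Rule 2 applies to /o/ (between /l/ and /b/: before a voiced consonant) → [oː].
/b/ stays [b].
/e/ (word-final) fails the environment for rule 2, so it stays [e].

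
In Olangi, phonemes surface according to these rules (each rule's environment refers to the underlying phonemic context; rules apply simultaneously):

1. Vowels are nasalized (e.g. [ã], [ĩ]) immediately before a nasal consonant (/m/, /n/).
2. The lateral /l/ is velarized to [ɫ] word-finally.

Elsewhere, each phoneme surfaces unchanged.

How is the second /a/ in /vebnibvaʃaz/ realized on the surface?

/a/ (between /ʃ/ and /z/): rule 1 targets it, but not before a nasal consonant → unchanged [a].

[a]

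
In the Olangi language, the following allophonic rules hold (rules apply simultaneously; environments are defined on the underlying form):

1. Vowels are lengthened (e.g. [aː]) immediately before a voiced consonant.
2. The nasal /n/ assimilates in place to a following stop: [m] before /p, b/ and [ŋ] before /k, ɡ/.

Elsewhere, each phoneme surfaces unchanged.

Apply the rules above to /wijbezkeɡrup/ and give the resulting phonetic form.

/i/ (between /w/ and /j/): before a voiced consonant, so rule 1 applies → [iː].
/e/ — between /b/ and /z/, before a voiced consonant — surfaces as [eː] (rule 1).
/e/ (between /k/ and /ɡ/) occurs before a voiced consonant → [eː] by rule 1.
/u/ — between /r/ and /p/; rule 1 does not apply here → [u].

[wiːjbeːzkeːɡrup]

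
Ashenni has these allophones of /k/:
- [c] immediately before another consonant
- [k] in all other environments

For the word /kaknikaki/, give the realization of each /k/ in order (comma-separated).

[k], [c], [k], [k]

Occurrence 1 (position 1): no conditioning environment matches → elsewhere allophone [k].
Occurrence 2 (position 3): immediately before another consonant → [c].
Occurrence 3 (position 6): no conditioning environment matches → elsewhere allophone [k].
Occurrence 4 (position 8): no conditioning environment matches → elsewhere allophone [k].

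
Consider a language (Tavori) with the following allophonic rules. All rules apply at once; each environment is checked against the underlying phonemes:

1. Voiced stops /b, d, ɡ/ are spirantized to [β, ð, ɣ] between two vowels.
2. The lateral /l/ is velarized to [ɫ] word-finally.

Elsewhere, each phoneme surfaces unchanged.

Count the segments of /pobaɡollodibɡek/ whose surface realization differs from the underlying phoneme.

3

Segments that undergo a rule: /b/ → [β] (rule 1); /ɡ/ → [ɣ] (rule 1); /d/ → [ð] (rule 1).
All other segments surface unchanged.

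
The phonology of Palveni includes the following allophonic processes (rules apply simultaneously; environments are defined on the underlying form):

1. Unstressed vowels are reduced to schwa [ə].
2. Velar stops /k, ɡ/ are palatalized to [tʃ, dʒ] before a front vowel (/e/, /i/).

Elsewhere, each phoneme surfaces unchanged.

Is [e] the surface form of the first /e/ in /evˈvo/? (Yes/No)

No

/e/ (word-initial): in an unstressed syllable, so rule 1 applies → [ə].
The actual realization is [ə], not [e].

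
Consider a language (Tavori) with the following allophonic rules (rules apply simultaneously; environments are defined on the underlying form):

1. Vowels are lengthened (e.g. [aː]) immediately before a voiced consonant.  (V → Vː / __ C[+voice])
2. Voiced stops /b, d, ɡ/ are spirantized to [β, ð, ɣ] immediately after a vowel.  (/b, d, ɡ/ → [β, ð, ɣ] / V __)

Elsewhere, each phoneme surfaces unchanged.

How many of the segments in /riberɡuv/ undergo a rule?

4

Segments that undergo a rule: /i/ → [iː] (rule 1); /b/ → [β] (rule 2); /e/ → [eː] (rule 1); /u/ → [uː] (rule 1).
All other segments surface unchanged.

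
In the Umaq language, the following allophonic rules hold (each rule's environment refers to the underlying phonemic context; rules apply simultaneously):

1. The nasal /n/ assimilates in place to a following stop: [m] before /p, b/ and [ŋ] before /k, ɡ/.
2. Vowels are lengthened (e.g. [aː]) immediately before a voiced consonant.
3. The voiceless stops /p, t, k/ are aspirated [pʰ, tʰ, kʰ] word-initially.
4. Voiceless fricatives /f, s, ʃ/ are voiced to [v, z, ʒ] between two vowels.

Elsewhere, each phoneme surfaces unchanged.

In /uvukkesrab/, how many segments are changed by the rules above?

Segments that undergo a rule: /u/ → [uː] (rule 2); /a/ → [aː] (rule 2).
All other segments surface unchanged.

2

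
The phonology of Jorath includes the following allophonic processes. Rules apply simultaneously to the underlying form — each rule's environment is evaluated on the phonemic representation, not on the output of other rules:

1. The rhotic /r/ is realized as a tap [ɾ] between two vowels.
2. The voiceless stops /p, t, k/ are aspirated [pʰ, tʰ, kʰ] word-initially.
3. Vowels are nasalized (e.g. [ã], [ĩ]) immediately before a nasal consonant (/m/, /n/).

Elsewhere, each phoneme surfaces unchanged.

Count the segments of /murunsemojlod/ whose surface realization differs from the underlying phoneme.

Segments that undergo a rule: /r/ → [ɾ] (rule 1); /u/ → [ũ] (rule 3); /e/ → [ẽ] (rule 3).
All other segments surface unchanged.

3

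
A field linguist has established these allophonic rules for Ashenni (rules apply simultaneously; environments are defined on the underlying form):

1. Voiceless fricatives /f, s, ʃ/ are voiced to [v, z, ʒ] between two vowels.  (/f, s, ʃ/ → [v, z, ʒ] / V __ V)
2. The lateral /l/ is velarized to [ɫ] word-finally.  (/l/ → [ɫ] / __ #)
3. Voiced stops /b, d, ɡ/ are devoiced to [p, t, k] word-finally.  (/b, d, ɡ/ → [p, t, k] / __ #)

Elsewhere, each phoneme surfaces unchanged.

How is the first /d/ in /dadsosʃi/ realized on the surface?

/d/ (word-initial) is in the target of rule 3 but the environment (word-finally) is not met → [d].

[d]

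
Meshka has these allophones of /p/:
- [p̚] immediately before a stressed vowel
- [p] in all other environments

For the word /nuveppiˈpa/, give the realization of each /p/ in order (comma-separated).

[p], [p], [p̚]

Occurrence 1 (position 5): no conditioning environment matches → elsewhere allophone [p].
Occurrence 2 (position 6): no conditioning environment matches → elsewhere allophone [p].
Occurrence 3 (position 8): immediately before a stressed vowel → [p̚].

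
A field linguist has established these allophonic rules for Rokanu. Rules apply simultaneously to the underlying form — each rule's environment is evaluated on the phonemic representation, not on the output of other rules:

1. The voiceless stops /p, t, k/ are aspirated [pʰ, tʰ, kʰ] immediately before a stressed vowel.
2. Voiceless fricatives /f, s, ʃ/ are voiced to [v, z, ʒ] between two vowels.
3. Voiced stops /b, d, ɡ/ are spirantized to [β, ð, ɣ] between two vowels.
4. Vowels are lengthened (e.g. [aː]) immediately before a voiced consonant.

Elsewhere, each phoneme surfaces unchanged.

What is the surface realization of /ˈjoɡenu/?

/j/ — not in any rule's target class → [j].
/o/ meets the environment for rule 4 (before a voiced consonant) → [oː].
Rule 3 applies to /ɡ/ (between /o/ and /e/: between two vowels) → [ɣ].
/e/ (between /ɡ/ and /n/): before a voiced consonant, so rule 4 applies → [eː].
/n/ (between /e/ and /u/) is unaffected → [n].
/u/ (word-final): rule 4 targets it, but not before a voiced consonant → unchanged [u].

[ˈjoːɣeːnu]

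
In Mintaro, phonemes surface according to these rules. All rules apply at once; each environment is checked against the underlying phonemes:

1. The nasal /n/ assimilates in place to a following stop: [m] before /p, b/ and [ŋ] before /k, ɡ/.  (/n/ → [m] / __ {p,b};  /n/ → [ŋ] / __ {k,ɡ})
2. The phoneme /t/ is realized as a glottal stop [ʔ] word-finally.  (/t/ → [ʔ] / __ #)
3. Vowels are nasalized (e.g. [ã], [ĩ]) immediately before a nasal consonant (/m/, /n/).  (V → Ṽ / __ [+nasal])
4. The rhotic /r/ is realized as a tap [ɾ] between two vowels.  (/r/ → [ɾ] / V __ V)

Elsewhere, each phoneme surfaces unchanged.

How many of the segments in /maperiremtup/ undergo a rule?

3

Segments that undergo a rule: /r/ → [ɾ] (rule 4); /r/ → [ɾ] (rule 4); /e/ → [ẽ] (rule 3).
All other segments surface unchanged.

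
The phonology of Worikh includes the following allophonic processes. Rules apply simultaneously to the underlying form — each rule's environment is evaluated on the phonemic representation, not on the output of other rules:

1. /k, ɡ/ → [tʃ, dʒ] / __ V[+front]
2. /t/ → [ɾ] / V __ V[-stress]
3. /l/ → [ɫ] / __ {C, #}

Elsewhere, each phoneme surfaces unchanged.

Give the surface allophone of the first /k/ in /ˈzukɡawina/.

[k]

/k/ (between /u/ and /ɡ/): rule 1 targets it, but not before a front vowel → unchanged [k].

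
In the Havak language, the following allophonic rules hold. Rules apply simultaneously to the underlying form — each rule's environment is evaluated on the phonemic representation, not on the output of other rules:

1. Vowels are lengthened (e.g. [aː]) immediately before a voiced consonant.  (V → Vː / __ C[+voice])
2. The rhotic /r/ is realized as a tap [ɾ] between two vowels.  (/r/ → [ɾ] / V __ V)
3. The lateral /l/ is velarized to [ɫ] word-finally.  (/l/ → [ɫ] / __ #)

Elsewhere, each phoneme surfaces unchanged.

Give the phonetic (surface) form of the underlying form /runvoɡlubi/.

/r/ (word-initial) is in the target of rule 2 but the environment (between two vowels) is not met → [r].
/u/ meets the environment for rule 1 (before a voiced consonant) → [uː].
/n/ (between /u/ and /v/) is unaffected → [n].
/v/ — not in any rule's target class → [v].
/o/ (between /v/ and /ɡ/): before a voiced consonant, so rule 1 applies → [oː].
/ɡ/ stays [ɡ].
/l/ (between /ɡ/ and /u/) fails the environment for rule 3, so it stays [l].
/u/ (between /l/ and /b/) occurs before a voiced consonant → [uː] by rule 1.
/b/ stays [b].
/i/ — word-final; rule 1 does not apply here → [i].

[ruːnvoːɡluːbi]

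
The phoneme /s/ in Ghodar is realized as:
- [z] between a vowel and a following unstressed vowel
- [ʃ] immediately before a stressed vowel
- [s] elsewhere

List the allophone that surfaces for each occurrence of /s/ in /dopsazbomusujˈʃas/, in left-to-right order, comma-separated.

[s], [z], [s]

Occurrence 1 (position 4): no conditioning environment matches → elsewhere allophone [s].
Occurrence 2 (position 11): between a vowel and a following unstressed vowel → [z].
Occurrence 3 (position 16): no conditioning environment matches → elsewhere allophone [s].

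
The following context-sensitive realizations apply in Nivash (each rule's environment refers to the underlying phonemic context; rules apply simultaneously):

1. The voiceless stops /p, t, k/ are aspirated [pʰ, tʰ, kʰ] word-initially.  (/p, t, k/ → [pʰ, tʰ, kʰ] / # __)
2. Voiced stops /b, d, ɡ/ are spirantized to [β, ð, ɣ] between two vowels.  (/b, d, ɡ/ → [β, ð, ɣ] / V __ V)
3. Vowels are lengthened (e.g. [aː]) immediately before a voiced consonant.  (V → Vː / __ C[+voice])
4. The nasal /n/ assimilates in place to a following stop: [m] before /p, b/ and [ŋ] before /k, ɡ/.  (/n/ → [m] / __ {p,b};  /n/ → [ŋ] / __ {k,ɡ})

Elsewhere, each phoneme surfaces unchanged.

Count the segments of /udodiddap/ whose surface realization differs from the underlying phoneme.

5

Segments that undergo a rule: /u/ → [uː] (rule 3); /d/ → [ð] (rule 2); /o/ → [oː] (rule 3); /d/ → [ð] (rule 2); /i/ → [iː] (rule 3).
All other segments surface unchanged.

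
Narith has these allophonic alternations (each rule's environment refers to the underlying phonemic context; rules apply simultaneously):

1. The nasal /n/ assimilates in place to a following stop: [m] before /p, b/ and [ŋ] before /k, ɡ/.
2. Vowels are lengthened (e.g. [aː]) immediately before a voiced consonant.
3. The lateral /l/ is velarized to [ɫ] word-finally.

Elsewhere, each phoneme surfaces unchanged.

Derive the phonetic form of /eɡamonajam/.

[eːɡaːmoːnaːjaːm]

/e/ (word-initial): before a voiced consonant, so rule 2 applies → [eː].
/ɡ/ stays [ɡ].
/a/ — between /ɡ/ and /m/, before a voiced consonant — surfaces as [aː] (rule 2).
/m/ (between /a/ and /o/): no rule targets it → [m].
Rule 2 applies to /o/ (between /m/ and /n/: before a voiced consonant) → [oː].
/n/ — between /o/ and /a/; rule 1 does not apply here → [n].
/a/ (between /n/ and /j/): before a voiced consonant, so rule 2 applies → [aː].
/j/ (between /a/ and /a/) is unaffected → [j].
/a/ (between /j/ and /m/) occurs before a voiced consonant → [aː] by rule 2.
/m/ (word-final): no rule targets it → [m].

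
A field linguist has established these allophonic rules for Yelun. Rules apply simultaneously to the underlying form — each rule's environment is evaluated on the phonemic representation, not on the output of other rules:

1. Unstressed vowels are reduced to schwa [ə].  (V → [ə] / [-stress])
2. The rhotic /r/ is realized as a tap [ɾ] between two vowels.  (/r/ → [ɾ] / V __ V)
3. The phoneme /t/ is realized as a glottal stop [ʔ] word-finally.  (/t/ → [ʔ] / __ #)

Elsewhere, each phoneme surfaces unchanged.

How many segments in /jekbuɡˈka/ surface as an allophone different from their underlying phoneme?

2

Segments that undergo a rule: /e/ → [ə] (rule 1); /u/ → [ə] (rule 1).
All other segments surface unchanged.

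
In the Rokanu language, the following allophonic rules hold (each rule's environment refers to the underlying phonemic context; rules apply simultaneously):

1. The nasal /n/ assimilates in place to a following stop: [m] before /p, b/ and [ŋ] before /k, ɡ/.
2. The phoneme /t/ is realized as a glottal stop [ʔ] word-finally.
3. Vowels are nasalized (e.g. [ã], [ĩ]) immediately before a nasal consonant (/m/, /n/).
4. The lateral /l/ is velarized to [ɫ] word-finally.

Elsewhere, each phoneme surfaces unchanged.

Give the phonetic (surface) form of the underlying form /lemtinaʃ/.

[lẽmtĩnaʃ]

/l/ (word-initial): rule 4 targets it, but not word-finally → unchanged [l].
/e/ meets the environment for rule 3 (before a nasal consonant) → [ẽ].
/t/ (between /m/ and /i/) is in the target of rule 2 but the environment (word-finally) is not met → [t].
/i/ — between /t/ and /n/, before a nasal consonant — surfaces as [ĩ] (rule 3).
/n/ (between /i/ and /a/) is in the target of rule 1 but the environment (before a labial or velar stop) is not met → [n].
/a/ (between /n/ and /ʃ/): rule 3 targets it, but not before a nasal consonant → unchanged [a].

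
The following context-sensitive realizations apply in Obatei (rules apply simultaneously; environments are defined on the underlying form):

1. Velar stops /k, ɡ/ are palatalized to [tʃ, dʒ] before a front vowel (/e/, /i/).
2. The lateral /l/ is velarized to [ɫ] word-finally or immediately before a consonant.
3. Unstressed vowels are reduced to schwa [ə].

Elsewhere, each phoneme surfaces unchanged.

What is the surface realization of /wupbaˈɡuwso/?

/u/ (between /w/ and /p/): in an unstressed syllable, so rule 3 applies → [ə].
/a/ — between /b/ and /ɡ/, in an unstressed syllable — surfaces as [ə] (rule 3).
/ɡ/ — between /a/ and /u/; rule 1 does not apply here → [ɡ].
/u/ — between /ɡ/ and /w/; rule 3 does not apply here → [u].
/o/ (word-final): in an unstressed syllable, so rule 3 applies → [ə].

[wəpbəˈɡuwsə]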